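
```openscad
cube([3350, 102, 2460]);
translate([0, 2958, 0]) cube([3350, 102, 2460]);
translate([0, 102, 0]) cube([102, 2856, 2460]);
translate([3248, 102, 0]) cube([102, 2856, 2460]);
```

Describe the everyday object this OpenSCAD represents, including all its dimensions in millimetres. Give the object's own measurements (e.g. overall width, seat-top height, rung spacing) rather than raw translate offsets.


The wall frame of a small rectangular building: four walls, each 2460 mm tall and 102 mm thick, enclosing a footprint 3350 mm (x) by 3060 mm (y) outside-to-outside, with no floor or roof. The front and back walls (the −y and +y sides) span the full width; the two side walls fit between them.


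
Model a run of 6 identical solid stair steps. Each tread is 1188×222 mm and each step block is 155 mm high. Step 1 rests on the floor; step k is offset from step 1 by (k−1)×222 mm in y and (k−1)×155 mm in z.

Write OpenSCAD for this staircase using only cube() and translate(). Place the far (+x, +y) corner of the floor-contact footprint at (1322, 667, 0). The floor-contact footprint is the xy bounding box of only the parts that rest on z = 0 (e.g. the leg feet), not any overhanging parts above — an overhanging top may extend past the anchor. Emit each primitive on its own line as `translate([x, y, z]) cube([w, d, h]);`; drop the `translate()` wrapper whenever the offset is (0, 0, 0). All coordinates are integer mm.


translate([134, 445, 0]) cube([1188, 222, 155]);
translate([134, 667, 155]) cube([1188, 222, 155]);
translate([134, 889, 310]) cube([1188, 222, 155]);
translate([134, 1111, 465]) cube([1188, 222, 155]);
translate([134, 1333, 620]) cube([1188, 222, 155]);
translate([134, 1555, 775]) cube([1188, 222, 155]);


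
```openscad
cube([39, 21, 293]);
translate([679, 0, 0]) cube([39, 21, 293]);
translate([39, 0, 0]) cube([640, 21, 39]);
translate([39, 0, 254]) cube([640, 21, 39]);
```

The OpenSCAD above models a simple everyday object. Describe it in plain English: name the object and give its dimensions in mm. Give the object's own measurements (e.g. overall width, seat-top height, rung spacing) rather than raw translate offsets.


A rectangular picture frame lying in the x–z plane (depth along y). The opening is 640 mm wide (x) by 215 mm tall (z), surrounded by a border 39 mm wide on all four sides. The frame is 21 mm deep and is made of two full-height vertical stiles with two horizontal rails fitted between them.


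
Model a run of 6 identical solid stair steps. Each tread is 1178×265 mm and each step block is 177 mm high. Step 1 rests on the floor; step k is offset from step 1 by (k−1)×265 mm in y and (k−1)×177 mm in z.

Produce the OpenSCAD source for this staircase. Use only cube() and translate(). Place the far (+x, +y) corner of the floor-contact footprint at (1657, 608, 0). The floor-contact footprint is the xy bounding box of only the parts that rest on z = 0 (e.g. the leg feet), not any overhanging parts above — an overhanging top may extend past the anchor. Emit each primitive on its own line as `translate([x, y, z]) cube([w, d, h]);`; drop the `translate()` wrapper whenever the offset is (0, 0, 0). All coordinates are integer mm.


translate([479, 343, 0]) cube([1178, 265, 177]);
translate([479, 608, 177]) cube([1178, 265, 177]);
translate([479, 873, 354]) cube([1178, 265, 177]);
translate([479, 1138, 531]) cube([1178, 265, 177]);
translate([479, 1403, 708]) cube([1178, 265, 177]);
translate([479, 1668, 885]) cube([1178, 265, 177]);


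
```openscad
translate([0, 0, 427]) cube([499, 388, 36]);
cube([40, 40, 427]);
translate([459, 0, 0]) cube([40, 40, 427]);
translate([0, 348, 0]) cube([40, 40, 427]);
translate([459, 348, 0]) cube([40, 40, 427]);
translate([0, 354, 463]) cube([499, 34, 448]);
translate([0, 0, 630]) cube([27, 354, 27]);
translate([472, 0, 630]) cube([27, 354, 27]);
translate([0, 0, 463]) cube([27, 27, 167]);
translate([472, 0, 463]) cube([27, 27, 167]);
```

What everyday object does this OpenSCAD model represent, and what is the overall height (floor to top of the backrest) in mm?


A chair. The overall height is 911 mm.

A slab on four corner posts with a tall panel at the back — a chair. The seat slab sits at z = 427 with thickness 36, and the 448 mm backrest starts at the seat top, so the overall height is 427 + 36 + 448 = 911 mm.


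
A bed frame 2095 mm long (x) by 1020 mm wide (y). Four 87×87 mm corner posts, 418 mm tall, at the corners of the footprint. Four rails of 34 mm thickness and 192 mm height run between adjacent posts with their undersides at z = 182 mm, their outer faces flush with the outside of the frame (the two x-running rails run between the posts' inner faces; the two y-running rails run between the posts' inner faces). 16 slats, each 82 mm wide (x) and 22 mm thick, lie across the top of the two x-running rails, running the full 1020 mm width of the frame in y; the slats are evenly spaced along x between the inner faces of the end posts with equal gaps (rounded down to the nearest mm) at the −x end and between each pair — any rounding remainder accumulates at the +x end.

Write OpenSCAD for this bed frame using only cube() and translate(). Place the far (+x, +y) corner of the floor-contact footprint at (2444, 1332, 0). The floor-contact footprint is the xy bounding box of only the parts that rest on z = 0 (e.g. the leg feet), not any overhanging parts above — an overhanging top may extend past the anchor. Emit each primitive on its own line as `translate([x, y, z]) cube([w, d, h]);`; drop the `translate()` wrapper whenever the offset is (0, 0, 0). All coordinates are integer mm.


translate([349, 312, 0]) cube([87, 87, 418]);
translate([349, 1245, 0]) cube([87, 87, 418]);
translate([2357, 312, 0]) cube([87, 87, 418]);
translate([2357, 1245, 0]) cube([87, 87, 418]);
translate([436, 312, 182]) cube([1921, 34, 192]);
translate([436, 1298, 182]) cube([1921, 34, 192]);
translate([349, 399, 182]) cube([34, 846, 192]);
translate([2410, 399, 182]) cube([34, 846, 192]);
translate([471, 312, 374]) cube([82, 1020, 22]);
translate([588, 312, 374]) cube([82, 1020, 22]);
translate([705, 312, 374]) cube([82, 1020, 22]);
translate([822, 312, 374]) cube([82, 1020, 22]);
translate([939, 312, 374]) cube([82, 1020, 22]);
translate([1056, 312, 374]) cube([82, 1020, 22]);
translate([1173, 312, 374]) cube([82, 1020, 22]);
translate([1290, 312, 374]) cube([82, 1020, 22]);
translate([1407, 312, 374]) cube([82, 1020, 22]);
translate([1524, 312, 374]) cube([82, 1020, 22]);
translate([1641, 312, 374]) cube([82, 1020, 22]);
translate([1758, 312, 374]) cube([82, 1020, 22]);
translate([1875, 312, 374]) cube([82, 1020, 22]);
translate([1992, 312, 374]) cube([82, 1020, 22]);
translate([2109, 312, 374]) cube([82, 1020, 22]);
translate([2226, 312, 374]) cube([82, 1020, 22]);


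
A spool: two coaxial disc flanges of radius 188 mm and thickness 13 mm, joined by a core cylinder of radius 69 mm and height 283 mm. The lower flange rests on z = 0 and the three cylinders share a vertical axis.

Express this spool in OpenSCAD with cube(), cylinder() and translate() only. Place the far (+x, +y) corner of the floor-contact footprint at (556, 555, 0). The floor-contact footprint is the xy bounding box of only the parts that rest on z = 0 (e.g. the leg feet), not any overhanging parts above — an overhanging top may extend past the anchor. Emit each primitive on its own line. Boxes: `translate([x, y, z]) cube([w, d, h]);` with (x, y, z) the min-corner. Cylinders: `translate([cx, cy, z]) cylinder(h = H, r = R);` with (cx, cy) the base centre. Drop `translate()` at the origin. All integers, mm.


translate([368, 367, 0]) cylinder(h = 13, r = 188);
translate([368, 367, 13]) cylinder(h = 283, r = 69);
translate([368, 367, 296]) cylinder(h = 13, r = 188);


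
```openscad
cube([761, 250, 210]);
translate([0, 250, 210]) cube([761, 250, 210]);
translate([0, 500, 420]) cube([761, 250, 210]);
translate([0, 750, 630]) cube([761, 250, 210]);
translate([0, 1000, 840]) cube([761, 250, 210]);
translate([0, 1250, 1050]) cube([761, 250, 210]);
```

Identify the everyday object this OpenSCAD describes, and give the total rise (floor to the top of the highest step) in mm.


A staircase. The total rise is 1260 mm.

6 identical blocks, each offset up and back from the previous — a staircase. Each step is 210 mm tall and there are 6 of them, so the total rise is 6 × 210 = 1260 mm.


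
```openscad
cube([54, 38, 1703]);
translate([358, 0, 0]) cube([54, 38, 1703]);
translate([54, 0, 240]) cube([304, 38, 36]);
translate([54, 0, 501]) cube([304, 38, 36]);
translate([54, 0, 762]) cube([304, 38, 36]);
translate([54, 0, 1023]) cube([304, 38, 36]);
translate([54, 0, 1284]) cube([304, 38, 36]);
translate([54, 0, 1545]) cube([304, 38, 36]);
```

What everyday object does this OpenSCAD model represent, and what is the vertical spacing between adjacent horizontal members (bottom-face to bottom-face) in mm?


A ladder. The rung spacing is 261 mm.

Two tall 54×38 posts with 6 short bars between them — a ladder. Adjacent rungs sit at z = 240 and z = 501, so the spacing is 501 − 240 = 261 mm.


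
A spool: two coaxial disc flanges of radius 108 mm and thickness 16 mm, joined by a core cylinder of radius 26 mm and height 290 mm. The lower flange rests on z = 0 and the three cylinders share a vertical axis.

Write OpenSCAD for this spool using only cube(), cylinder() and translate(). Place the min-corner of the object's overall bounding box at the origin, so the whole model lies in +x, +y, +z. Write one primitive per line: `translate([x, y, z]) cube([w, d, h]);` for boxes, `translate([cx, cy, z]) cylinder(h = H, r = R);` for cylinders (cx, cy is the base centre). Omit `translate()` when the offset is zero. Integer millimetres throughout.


translate([108, 108, 0]) cylinder(h = 16, r = 108);
translate([108, 108, 16]) cylinder(h = 290, r = 26);
translate([108, 108, 306]) cylinder(h = 16, r = 108);


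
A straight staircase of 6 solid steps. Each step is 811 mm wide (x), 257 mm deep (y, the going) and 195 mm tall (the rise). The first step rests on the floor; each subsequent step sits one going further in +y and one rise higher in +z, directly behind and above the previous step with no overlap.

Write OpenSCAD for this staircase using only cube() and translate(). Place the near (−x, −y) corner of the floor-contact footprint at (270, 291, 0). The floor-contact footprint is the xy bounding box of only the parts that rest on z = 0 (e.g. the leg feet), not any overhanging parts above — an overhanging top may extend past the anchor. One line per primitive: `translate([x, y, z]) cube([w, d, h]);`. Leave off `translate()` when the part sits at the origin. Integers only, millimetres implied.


translate([270, 291, 0]) cube([811, 257, 195]);
translate([270, 548, 195]) cube([811, 257, 195]);
translate([270, 805, 390]) cube([811, 257, 195]);
translate([270, 1062, 585]) cube([811, 257, 195]);
translate([270, 1319, 780]) cube([811, 257, 195]);
translate([270, 1576, 975]) cube([811, 257, 195]);


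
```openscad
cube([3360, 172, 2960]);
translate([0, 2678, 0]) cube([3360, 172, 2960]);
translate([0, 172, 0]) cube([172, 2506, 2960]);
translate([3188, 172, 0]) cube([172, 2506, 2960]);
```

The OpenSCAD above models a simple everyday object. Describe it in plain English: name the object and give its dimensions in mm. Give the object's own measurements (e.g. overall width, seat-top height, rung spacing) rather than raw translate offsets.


The wall frame of a small rectangular building: four walls, each 2960 mm tall and 172 mm thick, enclosing a footprint 3360 mm (x) by 2850 mm (y) outside-to-outside, with no floor or roof. The front and back walls (the −y and +y sides) span the full width; the two side walls fit between them.


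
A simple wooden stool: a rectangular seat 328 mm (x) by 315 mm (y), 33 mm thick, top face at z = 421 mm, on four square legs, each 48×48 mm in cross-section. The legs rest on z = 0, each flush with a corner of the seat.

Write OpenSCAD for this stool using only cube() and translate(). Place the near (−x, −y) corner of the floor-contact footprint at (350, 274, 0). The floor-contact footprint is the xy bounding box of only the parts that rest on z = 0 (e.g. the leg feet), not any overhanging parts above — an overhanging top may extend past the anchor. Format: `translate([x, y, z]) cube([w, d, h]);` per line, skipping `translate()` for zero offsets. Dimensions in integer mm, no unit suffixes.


translate([350, 274, 388]) cube([328, 315, 33]);
translate([350, 274, 0]) cube([48, 48, 388]);
translate([630, 274, 0]) cube([48, 48, 388]);
translate([350, 541, 0]) cube([48, 48, 388]);
translate([630, 541, 0]) cube([48, 48, 388]);


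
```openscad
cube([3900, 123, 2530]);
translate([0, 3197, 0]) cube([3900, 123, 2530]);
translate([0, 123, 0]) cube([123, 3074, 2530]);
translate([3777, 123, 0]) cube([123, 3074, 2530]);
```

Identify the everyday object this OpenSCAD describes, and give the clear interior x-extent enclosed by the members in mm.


A house (or room) frame. The interior width is 3654 mm.

Four 2530 mm walls enclosing a rectangle with no floor or roof — a room or house frame. Outside width is 3900 mm and wall thickness is 123 mm, so the interior width is 3900 − 2 × 123 = 3654 mm.


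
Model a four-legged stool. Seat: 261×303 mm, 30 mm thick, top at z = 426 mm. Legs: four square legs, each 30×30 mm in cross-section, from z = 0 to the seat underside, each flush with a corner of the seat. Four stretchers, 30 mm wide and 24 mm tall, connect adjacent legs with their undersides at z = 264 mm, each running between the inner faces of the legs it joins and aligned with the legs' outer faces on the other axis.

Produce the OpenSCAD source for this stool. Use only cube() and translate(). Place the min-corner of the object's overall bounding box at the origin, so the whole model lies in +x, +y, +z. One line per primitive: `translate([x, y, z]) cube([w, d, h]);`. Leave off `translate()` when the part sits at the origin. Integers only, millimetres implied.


translate([0, 0, 396]) cube([261, 303, 30]);
cube([30, 30, 396]);
translate([231, 0, 0]) cube([30, 30, 396]);
translate([0, 273, 0]) cube([30, 30, 396]);
translate([231, 273, 0]) cube([30, 30, 396]);
translate([30, 0, 264]) cube([201, 30, 24]);
translate([30, 273, 264]) cube([201, 30, 24]);
translate([0, 30, 264]) cube([30, 243, 24]);
translate([231, 30, 264]) cube([30, 243, 24]);


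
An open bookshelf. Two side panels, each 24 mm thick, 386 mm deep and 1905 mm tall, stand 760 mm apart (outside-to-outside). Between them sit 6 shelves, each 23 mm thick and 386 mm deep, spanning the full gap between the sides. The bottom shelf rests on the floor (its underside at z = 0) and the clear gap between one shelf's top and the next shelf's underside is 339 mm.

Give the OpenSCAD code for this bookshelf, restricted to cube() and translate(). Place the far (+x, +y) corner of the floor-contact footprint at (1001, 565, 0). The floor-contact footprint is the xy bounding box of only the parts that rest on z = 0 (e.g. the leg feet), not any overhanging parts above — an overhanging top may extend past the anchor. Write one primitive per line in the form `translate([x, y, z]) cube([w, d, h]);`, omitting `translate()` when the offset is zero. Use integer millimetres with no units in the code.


translate([241, 179, 0]) cube([24, 386, 1905]);
translate([977, 179, 0]) cube([24, 386, 1905]);
translate([265, 179, 0]) cube([712, 386, 23]);
translate([265, 179, 362]) cube([712, 386, 23]);
translate([265, 179, 724]) cube([712, 386, 23]);
translate([265, 179, 1086]) cube([712, 386, 23]);
translate([265, 179, 1448]) cube([712, 386, 23]);
translate([265, 179, 1810]) cube([712, 386, 23]);


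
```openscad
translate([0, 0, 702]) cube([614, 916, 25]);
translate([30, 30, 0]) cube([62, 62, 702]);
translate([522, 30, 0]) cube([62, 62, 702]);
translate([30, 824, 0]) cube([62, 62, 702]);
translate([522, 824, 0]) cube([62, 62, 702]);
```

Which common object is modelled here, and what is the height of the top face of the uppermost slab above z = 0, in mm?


A table. The table height is 727 mm.

A 614×916×25 slab sits at z = 702 on four 62 mm square posts — a table. The top surface is at 702 + 25 = 727 mm.


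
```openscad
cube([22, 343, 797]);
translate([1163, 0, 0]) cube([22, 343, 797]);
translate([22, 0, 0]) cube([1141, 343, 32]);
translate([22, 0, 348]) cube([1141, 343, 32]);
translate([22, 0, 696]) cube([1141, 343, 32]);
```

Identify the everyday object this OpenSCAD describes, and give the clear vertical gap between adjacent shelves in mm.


A bookshelf. The clear shelf gap is 316 mm.

Two tall side panels with 3 horizontal boards between them — a bookshelf. The first two shelf undersides are at z = 0 and z = 348; with shelf thickness 32, the clear gap is 348 − 0 − 32 = 316 mm.


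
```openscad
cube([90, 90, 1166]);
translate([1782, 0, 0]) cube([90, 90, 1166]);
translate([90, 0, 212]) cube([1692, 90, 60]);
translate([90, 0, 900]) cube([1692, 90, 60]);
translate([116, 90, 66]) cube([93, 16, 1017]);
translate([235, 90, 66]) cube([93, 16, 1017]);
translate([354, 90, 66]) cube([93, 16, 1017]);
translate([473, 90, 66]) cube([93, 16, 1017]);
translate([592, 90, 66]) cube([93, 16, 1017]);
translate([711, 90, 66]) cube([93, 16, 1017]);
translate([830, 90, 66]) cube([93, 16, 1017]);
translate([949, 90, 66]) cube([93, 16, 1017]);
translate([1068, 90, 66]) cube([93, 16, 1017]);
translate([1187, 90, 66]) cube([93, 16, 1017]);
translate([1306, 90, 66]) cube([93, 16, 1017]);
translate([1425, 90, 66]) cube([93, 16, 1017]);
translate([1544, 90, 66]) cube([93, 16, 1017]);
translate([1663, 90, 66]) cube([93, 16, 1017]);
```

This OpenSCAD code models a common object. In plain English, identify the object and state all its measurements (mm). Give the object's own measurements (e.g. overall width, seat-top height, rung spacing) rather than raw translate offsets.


A fence section. Two 90×90 mm posts, 1166 mm tall, stand on the floor with a clear span of 1692 mm between their inner faces. Two horizontal rails of 90×60 mm section span the gap between the posts with their undersides at z = 212 mm and z = 900 mm, flush with the posts' −y face. 14 pickets, each 93 mm wide, 16 mm thick and 1017 mm tall, are fixed to the +y face of the rails with their bottoms at z = 66 mm, spaced across the span with a 26 mm gap after the −x post and between neighbouring pickets and before the +x post.


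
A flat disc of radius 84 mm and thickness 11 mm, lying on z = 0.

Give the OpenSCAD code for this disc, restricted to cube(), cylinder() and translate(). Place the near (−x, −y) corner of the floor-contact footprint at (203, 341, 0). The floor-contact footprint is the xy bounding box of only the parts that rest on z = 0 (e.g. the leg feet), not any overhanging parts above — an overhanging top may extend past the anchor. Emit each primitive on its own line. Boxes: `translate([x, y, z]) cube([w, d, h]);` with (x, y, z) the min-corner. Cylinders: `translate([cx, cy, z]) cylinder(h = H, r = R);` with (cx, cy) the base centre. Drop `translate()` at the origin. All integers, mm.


translate([287, 425, 0]) cylinder(h = 11, r = 84);


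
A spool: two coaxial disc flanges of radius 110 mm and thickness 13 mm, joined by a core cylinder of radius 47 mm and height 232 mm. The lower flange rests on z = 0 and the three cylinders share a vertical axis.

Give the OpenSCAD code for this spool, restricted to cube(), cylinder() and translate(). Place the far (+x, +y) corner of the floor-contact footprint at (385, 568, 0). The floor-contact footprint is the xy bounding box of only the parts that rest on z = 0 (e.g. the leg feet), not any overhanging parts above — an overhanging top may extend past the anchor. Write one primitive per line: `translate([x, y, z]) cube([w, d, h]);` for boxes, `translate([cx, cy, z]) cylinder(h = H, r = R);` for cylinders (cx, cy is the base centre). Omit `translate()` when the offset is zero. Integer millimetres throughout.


translate([275, 458, 0]) cylinder(h = 13, r = 110);
translate([275, 458, 13]) cylinder(h = 232, r = 47);
translate([275, 458, 245]) cylinder(h = 13, r = 110);


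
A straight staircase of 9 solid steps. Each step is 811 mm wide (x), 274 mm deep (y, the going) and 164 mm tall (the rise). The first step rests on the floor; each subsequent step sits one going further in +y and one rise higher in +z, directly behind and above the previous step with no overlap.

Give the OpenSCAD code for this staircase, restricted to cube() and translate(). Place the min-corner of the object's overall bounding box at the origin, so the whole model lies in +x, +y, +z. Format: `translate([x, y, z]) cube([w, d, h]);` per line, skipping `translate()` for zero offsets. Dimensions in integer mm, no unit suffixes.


cube([811, 274, 164]);
translate([0, 274, 164]) cube([811, 274, 164]);
translate([0, 548, 328]) cube([811, 274, 164]);
translate([0, 822, 492]) cube([811, 274, 164]);
translate([0, 1096, 656]) cube([811, 274, 164]);
translate([0, 1370, 820]) cube([811, 274, 164]);
translate([0, 1644, 984]) cube([811, 274, 164]);
translate([0, 1918, 1148]) cube([811, 274, 164]);
translate([0, 2192, 1312]) cube([811, 274, 164]);


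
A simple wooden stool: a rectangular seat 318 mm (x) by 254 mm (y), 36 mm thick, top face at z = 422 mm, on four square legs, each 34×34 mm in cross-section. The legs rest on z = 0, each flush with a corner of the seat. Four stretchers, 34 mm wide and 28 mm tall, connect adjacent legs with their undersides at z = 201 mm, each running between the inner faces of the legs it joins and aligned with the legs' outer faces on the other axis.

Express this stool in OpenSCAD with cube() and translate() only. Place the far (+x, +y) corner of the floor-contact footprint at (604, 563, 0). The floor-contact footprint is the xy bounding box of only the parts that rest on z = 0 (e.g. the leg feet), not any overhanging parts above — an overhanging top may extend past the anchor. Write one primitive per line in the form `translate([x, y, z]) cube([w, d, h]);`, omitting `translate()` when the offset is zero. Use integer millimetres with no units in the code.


translate([286, 309, 386]) cube([318, 254, 36]);
translate([286, 309, 0]) cube([34, 34, 386]);
translate([570, 309, 0]) cube([34, 34, 386]);
translate([286, 529, 0]) cube([34, 34, 386]);
translate([570, 529, 0]) cube([34, 34, 386]);
translate([320, 309, 201]) cube([250, 34, 28]);
translate([320, 529, 201]) cube([250, 34, 28]);
translate([286, 343, 201]) cube([34, 186, 28]);
translate([570, 343, 201]) cube([34, 186, 28]);


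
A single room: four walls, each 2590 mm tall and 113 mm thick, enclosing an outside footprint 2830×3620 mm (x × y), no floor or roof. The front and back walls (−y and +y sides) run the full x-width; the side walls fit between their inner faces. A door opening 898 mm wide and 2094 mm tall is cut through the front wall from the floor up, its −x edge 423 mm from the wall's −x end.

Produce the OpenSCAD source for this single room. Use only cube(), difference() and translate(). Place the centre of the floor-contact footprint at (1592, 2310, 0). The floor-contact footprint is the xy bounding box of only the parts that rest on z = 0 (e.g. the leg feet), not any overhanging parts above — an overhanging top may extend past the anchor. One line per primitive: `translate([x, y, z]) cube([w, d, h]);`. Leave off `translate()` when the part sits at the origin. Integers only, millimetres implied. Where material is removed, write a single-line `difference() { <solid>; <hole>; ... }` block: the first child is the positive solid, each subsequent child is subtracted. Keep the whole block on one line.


difference() { translate([177, 500, 0]) cube([2830, 113, 2590]); translate([600, 500, 0]) cube([898, 113, 2094]); }
translate([177, 4007, 0]) cube([2830, 113, 2590]);
translate([177, 613, 0]) cube([113, 3394, 2590]);
translate([2894, 613, 0]) cube([113, 3394, 2590]);


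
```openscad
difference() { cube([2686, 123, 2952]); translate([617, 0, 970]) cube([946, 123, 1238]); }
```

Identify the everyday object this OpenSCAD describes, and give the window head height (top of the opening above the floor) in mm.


A wall with a window opening. The window head height is 2208 mm.

A wall with a rectangular opening subtracted — a window. Sill at z = 970, opening 1238 mm tall, so the head is at 970 + 1238 = 2208 mm.


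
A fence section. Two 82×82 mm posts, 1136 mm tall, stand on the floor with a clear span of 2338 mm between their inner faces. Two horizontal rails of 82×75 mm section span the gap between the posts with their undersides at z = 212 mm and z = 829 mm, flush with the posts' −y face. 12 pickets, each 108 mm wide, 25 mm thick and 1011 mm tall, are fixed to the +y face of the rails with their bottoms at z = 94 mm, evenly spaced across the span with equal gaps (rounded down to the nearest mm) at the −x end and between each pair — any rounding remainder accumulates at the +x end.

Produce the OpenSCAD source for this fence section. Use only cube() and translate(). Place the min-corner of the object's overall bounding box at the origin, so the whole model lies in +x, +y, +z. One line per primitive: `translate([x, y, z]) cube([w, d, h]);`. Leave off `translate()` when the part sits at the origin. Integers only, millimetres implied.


cube([82, 82, 1136]);
translate([2420, 0, 0]) cube([82, 82, 1136]);
translate([82, 0, 212]) cube([2338, 82, 75]);
translate([82, 0, 829]) cube([2338, 82, 75]);
translate([162, 82, 94]) cube([108, 25, 1011]);
translate([350, 82, 94]) cube([108, 25, 1011]);
translate([538, 82, 94]) cube([108, 25, 1011]);
translate([726, 82, 94]) cube([108, 25, 1011]);
translate([914, 82, 94]) cube([108, 25, 1011]);
translate([1102, 82, 94]) cube([108, 25, 1011]);
translate([1290, 82, 94]) cube([108, 25, 1011]);
translate([1478, 82, 94]) cube([108, 25, 1011]);
translate([1666, 82, 94]) cube([108, 25, 1011]);
translate([1854, 82, 94]) cube([108, 25, 1011]);
translate([2042, 82, 94]) cube([108, 25, 1011]);
translate([2230, 82, 94]) cube([108, 25, 1011]);


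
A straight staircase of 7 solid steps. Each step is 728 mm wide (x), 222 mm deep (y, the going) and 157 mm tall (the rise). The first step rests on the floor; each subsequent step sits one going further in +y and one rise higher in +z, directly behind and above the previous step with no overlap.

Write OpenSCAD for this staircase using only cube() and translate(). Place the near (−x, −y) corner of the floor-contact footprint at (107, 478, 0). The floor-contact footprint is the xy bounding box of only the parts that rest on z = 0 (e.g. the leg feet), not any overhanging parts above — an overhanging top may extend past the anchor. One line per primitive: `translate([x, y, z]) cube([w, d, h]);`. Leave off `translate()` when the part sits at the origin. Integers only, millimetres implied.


translate([107, 478, 0]) cube([728, 222, 157]);
translate([107, 700, 157]) cube([728, 222, 157]);
translate([107, 922, 314]) cube([728, 222, 157]);
translate([107, 1144, 471]) cube([728, 222, 157]);
translate([107, 1366, 628]) cube([728, 222, 157]);
translate([107, 1588, 785]) cube([728, 222, 157]);
translate([107, 1810, 942]) cube([728, 222, 157]);


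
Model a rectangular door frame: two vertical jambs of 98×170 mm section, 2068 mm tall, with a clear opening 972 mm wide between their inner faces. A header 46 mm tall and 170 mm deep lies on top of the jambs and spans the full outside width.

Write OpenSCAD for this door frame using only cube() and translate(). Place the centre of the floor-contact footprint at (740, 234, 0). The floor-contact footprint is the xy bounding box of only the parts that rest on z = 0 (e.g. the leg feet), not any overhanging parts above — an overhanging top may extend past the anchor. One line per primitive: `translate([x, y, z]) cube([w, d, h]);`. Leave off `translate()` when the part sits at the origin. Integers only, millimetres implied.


translate([156, 149, 0]) cube([98, 170, 2068]);
translate([1226, 149, 0]) cube([98, 170, 2068]);
translate([156, 149, 2068]) cube([1168, 170, 46]);


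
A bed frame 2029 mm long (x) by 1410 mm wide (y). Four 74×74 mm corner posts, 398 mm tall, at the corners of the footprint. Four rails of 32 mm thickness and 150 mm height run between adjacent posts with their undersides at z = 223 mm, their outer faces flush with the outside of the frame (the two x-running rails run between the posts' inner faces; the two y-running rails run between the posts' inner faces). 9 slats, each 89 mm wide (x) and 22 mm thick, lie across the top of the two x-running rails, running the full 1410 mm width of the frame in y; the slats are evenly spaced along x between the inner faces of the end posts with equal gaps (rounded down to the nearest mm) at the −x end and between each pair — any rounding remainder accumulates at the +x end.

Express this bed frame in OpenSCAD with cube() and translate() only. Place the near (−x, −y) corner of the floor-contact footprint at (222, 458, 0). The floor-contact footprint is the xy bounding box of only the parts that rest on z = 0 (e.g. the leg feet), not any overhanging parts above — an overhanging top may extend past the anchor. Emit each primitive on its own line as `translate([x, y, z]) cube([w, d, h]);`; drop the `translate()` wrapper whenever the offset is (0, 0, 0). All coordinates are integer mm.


// slat z = rail_z + rail_h = 223 + 150 = 373
// slat gap = ⌊(1881 − 9·89) / 10⌋ = 108
translate([222, 458, 0]) cube([74, 74, 398]);
translate([222, 1794, 0]) cube([74, 74, 398]);
translate([2177, 458, 0]) cube([74, 74, 398]);
translate([2177, 1794, 0]) cube([74, 74, 398]);
translate([296, 458, 223]) cube([1881, 32, 150]);
translate([296, 1836, 223]) cube([1881, 32, 150]);
translate([222, 532, 223]) cube([32, 1262, 150]);
translate([2219, 532, 223]) cube([32, 1262, 150]);
translate([404, 458, 373]) cube([89, 1410, 22]);
translate([601, 458, 373]) cube([89, 1410, 22]);
translate([798, 458, 373]) cube([89, 1410, 22]);
translate([995, 458, 373]) cube([89, 1410, 22]);
translate([1192, 458, 373]) cube([89, 1410, 22]);
translate([1389, 458, 373]) cube([89, 1410, 22]);
translate([1586, 458, 373]) cube([89, 1410, 22]);
translate([1783, 458, 373]) cube([89, 1410, 22]);
translate([1980, 458, 373]) cube([89, 1410, 22]);


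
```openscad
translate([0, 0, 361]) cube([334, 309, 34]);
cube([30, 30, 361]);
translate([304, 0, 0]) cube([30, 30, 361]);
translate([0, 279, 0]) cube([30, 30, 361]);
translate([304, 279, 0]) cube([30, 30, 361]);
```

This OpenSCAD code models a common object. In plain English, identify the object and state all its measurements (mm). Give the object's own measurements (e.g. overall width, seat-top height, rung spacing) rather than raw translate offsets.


A four-legged stool. The seat is a 334×309×34 mm slab whose top surface is at z = 395 mm; four square legs, each 30×30 mm in cross-section, run from the floor (z = 0) to the underside of the seat, each flush with a corner of the seat.


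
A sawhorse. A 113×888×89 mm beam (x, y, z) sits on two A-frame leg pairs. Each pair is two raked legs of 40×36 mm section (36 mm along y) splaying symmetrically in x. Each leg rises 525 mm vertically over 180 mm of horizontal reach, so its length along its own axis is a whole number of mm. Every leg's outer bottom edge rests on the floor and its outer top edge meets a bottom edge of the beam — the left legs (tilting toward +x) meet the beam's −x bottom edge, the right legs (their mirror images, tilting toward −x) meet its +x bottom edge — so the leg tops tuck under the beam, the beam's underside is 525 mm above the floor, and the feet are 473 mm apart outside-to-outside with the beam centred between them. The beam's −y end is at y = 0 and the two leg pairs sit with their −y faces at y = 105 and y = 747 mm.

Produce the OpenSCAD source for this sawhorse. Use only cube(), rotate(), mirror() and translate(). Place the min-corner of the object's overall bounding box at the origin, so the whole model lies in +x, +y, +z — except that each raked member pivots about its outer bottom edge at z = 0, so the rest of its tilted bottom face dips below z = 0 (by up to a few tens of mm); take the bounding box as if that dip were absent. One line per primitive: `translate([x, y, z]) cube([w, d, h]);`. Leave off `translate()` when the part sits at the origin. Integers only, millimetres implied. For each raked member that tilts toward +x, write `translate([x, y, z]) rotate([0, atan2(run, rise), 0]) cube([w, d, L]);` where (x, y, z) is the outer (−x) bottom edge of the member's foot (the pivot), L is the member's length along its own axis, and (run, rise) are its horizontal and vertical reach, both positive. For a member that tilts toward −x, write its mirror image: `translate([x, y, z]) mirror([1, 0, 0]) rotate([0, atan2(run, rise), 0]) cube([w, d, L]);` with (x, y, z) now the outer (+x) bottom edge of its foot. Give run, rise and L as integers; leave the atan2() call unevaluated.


translate([180, 0, 525]) cube([113, 888, 89]);
translate([0, 105, 0]) rotate([0, atan2(180, 525), 0]) cube([40, 36, 555]);
translate([473, 105, 0]) mirror([1, 0, 0]) rotate([0, atan2(180, 525), 0]) cube([40, 36, 555]);
translate([0, 747, 0]) rotate([0, atan2(180, 525), 0]) cube([40, 36, 555]);
translate([473, 747, 0]) mirror([1, 0, 0]) rotate([0, atan2(180, 525), 0]) cube([40, 36, 555]);


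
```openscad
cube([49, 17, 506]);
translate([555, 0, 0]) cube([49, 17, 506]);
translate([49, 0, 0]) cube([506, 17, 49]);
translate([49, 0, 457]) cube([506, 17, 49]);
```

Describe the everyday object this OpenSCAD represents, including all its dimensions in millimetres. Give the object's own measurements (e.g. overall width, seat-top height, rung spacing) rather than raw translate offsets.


A rectangular picture frame lying in the x–z plane (depth along y). The opening is 506 mm wide (x) by 408 mm tall (z), surrounded by a border 49 mm wide on all four sides. The frame is 17 mm deep and is made of two full-height vertical stiles with two horizontal rails fitted between them.


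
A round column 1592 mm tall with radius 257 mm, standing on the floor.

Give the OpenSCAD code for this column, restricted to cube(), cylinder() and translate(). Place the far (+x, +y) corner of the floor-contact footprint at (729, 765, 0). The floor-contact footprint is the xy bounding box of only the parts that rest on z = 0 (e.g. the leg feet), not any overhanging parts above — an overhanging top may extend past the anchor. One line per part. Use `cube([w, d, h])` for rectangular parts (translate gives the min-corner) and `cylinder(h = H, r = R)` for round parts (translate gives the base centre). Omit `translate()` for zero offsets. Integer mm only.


translate([472, 508, 0]) cylinder(h = 1592, r = 257);


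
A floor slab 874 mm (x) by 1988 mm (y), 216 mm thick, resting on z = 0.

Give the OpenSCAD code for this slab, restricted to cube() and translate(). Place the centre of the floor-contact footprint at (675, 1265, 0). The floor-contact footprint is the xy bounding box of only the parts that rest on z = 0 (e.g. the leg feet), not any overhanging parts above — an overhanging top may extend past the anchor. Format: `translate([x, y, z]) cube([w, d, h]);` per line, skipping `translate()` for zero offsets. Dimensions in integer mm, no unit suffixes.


translate([238, 271, 0]) cube([874, 1988, 216]);


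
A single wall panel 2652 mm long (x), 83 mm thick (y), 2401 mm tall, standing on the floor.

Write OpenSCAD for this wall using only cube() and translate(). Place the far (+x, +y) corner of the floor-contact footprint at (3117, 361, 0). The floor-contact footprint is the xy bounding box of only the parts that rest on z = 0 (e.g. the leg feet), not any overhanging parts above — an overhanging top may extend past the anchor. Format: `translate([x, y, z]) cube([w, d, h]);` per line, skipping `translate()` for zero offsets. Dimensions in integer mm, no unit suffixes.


translate([465, 278, 0]) cube([2652, 83, 2401]);


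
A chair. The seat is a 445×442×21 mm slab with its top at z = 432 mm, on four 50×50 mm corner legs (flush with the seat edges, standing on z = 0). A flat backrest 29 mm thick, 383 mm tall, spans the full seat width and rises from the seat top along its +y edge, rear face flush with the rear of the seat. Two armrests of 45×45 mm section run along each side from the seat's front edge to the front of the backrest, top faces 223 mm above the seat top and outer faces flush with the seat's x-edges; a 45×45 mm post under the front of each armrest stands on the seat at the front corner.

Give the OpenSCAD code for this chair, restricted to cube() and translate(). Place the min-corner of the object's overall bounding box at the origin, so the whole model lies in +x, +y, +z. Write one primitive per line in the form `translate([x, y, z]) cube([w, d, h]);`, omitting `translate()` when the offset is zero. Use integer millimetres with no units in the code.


// leg_h = 432 - 21 = 411
// arm post h = 223 - 45 = 178
translate([0, 0, 411]) cube([445, 442, 21]);
cube([50, 50, 411]);
translate([395, 0, 0]) cube([50, 50, 411]);
translate([0, 392, 0]) cube([50, 50, 411]);
translate([395, 392, 0]) cube([50, 50, 411]);
translate([0, 413, 432]) cube([445, 29, 383]);
translate([0, 0, 610]) cube([45, 413, 45]);
translate([400, 0, 610]) cube([45, 413, 45]);
translate([0, 0, 432]) cube([45, 45, 178]);
translate([400, 0, 432]) cube([45, 45, 178]);


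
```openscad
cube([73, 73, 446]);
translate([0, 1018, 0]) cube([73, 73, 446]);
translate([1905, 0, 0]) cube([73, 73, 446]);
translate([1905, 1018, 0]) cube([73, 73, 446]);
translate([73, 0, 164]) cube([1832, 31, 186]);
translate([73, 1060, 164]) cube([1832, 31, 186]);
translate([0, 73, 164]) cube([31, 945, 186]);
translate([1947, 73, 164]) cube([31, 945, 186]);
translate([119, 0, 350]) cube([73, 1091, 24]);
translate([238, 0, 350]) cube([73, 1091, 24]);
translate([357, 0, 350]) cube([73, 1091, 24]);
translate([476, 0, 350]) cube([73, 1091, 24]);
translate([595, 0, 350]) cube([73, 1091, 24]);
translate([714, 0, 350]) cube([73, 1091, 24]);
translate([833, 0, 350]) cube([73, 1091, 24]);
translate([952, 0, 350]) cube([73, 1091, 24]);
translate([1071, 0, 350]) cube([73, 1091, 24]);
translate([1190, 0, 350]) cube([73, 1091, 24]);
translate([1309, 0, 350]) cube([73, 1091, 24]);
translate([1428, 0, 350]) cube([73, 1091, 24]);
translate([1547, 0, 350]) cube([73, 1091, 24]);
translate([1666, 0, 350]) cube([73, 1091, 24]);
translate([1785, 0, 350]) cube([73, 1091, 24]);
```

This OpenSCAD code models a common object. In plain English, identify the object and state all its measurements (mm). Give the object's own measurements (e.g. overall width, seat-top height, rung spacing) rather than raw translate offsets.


A bed frame 1978 mm long (x) by 1091 mm wide (y). Four 73×73 mm corner posts, 446 mm tall, at the corners of the footprint. Four rails of 31 mm thickness and 186 mm height run between adjacent posts with their undersides at z = 164 mm, their outer faces flush with the outside of the frame (the two x-running rails run between the posts' inner faces; the two y-running rails run between the posts' inner faces). 15 slats, each 73 mm wide (x) and 24 mm thick, lie across the top of the two x-running rails, running the full 1091 mm width of the frame in y; along x they sit between the end posts with a 46 mm gap after the −x posts and between neighbouring slats, leaving 47 mm before the +x posts.


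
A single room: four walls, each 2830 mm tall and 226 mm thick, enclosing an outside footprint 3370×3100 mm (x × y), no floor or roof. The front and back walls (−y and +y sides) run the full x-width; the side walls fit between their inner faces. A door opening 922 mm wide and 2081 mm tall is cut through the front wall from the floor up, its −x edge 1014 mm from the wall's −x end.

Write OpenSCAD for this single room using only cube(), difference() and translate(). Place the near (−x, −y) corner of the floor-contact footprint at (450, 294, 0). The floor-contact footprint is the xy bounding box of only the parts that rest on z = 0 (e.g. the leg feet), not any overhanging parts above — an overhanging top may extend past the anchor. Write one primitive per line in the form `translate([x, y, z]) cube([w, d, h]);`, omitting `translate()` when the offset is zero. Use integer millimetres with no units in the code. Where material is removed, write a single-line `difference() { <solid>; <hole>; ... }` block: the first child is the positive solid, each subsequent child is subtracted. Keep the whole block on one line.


difference() { translate([450, 294, 0]) cube([3370, 226, 2830]); translate([1464, 294, 0]) cube([922, 226, 2081]); }
translate([450, 3168, 0]) cube([3370, 226, 2830]);
translate([450, 520, 0]) cube([226, 2648, 2830]);
translate([3594, 520, 0]) cube([226, 2648, 2830]);
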